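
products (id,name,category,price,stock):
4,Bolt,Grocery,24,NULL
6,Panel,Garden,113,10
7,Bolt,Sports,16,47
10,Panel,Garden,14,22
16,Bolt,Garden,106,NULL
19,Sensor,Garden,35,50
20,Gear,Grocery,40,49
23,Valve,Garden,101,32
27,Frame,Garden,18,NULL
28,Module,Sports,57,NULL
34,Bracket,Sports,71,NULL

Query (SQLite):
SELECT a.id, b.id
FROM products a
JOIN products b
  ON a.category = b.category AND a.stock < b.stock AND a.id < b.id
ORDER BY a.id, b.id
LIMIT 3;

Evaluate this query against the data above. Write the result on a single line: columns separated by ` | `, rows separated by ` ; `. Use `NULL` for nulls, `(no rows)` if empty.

6 | 10 ; 6 | 19 ; 6 | 23

Pairs (a,b) with same category, a.stock < b.stock, a.id < b.id.
category groups: Garden:{6,10,16,19,23,27} Grocery:{4,20} Sports:{7,28,34}
Ordered by (a.id, b.id); first 3.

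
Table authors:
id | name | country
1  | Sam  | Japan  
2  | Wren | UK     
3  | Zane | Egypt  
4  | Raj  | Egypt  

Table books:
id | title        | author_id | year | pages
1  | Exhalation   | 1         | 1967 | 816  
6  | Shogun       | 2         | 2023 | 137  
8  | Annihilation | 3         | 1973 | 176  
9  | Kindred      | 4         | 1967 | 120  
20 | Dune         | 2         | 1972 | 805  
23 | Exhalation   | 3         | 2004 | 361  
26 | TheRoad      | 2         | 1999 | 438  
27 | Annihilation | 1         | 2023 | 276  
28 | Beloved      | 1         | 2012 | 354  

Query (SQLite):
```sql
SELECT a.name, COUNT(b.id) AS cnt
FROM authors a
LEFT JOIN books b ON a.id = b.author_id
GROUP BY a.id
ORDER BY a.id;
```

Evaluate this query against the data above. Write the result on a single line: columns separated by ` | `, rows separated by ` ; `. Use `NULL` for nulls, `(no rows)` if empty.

Sam | 3 ; Wren | 3 ; Zane | 2 ; Raj | 1

LEFT JOIN keeps every authors row; unmatched ones get NULL for books columns.
Group by authors.id and compute COUNT(b.id). COUNT(col) of an all-NULL group is 0.
  1: ids {1, 27, 28} → COUNT(b.id)=3
  2: ids {6, 20, 26} → COUNT(b.id)=3
  3: ids {8, 23} → COUNT(b.id)=2
  4: ids {9} → COUNT(b.id)=1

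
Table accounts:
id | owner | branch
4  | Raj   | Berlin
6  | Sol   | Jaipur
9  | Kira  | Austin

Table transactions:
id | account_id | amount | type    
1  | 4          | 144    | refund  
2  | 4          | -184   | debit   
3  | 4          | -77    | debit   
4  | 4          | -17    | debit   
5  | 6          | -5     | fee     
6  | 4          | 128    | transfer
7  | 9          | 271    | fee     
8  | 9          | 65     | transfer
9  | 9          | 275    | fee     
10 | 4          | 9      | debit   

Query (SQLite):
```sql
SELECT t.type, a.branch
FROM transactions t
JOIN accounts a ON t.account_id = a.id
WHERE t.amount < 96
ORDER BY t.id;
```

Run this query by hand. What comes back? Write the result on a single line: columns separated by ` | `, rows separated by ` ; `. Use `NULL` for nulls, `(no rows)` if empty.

Each transactions row matches the accounts row where account_id = accounts.id.
Then keep rows with t.amount < 96.

debit | Berlin ; debit | Berlin ; debit | Berlin ; fee | Jaipur ; transfer | Austin ; debit | Berlin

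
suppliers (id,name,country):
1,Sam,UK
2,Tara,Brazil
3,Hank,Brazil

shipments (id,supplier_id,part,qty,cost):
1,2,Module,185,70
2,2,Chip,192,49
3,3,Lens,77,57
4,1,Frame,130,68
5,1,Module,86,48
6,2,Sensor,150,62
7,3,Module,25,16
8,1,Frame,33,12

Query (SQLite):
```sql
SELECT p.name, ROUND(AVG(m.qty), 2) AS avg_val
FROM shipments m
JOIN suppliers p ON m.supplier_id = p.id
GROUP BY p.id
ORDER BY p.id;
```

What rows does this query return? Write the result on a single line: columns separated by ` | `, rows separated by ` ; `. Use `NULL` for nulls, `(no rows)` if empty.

Join each shipments row to its suppliers via supplier_id.
Group joined rows by suppliers.id; compute ROUND(AVG(m.qty), 2) per group.
  1: ids {4, 5, 8} → ROUND(AVG(m.qty), 2)=83
  2: ids {1, 2, 6} → ROUND(AVG(m.qty), 2)=175.67
  3: ids {3, 7} → ROUND(AVG(m.qty), 2)=51

Sam | 83 ; Tara | 175.67 ; Hank | 51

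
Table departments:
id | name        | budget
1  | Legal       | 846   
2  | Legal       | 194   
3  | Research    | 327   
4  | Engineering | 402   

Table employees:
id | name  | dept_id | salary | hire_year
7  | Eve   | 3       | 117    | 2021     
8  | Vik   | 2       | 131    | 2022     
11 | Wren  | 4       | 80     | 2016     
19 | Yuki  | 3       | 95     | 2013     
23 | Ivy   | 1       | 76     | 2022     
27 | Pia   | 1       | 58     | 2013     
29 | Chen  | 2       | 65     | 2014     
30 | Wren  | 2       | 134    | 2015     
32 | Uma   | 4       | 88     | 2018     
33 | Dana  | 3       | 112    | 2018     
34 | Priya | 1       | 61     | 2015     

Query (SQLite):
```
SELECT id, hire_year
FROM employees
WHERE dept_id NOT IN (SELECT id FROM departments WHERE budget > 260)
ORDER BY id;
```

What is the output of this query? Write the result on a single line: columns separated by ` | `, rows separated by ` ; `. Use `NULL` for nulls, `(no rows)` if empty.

8 | 2022 ; 29 | 2014 ; 30 | 2015

Inner query: departments.id where budget > 260.
Outer: keep employees rows whose dept_id is not in that set.
Inner query → {1, 3, 4}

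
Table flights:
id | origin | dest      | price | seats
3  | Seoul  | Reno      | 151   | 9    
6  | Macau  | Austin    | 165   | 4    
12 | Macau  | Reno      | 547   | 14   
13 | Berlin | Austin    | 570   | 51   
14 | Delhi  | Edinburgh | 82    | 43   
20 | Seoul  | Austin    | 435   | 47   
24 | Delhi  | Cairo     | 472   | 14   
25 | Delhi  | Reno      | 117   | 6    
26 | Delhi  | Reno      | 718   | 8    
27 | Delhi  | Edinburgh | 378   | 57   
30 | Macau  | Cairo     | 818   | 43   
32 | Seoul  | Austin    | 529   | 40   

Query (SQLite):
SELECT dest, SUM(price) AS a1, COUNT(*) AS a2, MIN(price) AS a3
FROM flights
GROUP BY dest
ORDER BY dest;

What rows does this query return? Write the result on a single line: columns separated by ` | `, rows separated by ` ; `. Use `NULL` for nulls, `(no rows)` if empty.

Group flights by dest.
Per group compute: SUM(price), COUNT(*), MIN(price).
  Austin: ids {6, 13, 20, 32} → SUM(price)=1699, COUNT(*)=4, MIN(price)=165
  Cairo: ids {24, 30} → SUM(price)=1290, COUNT(*)=2, MIN(price)=472
  Edinburgh: ids {14, 27} → SUM(price)=460, COUNT(*)=2, MIN(price)=82
  Reno: ids {3, 12, 25, 26} → SUM(price)=1533, COUNT(*)=4, MIN(price)=117

Austin | 1699 | 4 | 165 ; Cairo | 1290 | 2 | 472 ; Edinburgh | 460 | 2 | 82 ; Reno | 1533 | 4 | 117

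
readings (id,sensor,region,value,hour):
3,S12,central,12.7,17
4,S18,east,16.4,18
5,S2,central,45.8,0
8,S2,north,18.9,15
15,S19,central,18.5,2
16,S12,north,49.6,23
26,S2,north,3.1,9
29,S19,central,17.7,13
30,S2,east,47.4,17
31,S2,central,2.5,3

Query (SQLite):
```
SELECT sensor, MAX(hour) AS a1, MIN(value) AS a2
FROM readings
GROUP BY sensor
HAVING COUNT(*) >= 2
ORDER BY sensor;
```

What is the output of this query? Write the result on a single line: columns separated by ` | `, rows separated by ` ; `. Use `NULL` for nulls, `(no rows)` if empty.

Group readings by sensor.
Per group compute: MAX(hour), MIN(value).
HAVING: drop groups with fewer than 2 rows.
  S12: ids {3, 16} → MAX(hour)=23, MIN(value)=12.7
  S18: ids {4} → MAX(hour)=18, MIN(value)=16.4
  S19: ids {15, 29} → MAX(hour)=13, MIN(value)=17.7
  S2: ids {5, 8, 26, 30, 31} → MAX(hour)=17, MIN(value)=2.5

S12 | 23 | 12.7 ; S19 | 13 | 17.7 ; S2 | 17 | 2.5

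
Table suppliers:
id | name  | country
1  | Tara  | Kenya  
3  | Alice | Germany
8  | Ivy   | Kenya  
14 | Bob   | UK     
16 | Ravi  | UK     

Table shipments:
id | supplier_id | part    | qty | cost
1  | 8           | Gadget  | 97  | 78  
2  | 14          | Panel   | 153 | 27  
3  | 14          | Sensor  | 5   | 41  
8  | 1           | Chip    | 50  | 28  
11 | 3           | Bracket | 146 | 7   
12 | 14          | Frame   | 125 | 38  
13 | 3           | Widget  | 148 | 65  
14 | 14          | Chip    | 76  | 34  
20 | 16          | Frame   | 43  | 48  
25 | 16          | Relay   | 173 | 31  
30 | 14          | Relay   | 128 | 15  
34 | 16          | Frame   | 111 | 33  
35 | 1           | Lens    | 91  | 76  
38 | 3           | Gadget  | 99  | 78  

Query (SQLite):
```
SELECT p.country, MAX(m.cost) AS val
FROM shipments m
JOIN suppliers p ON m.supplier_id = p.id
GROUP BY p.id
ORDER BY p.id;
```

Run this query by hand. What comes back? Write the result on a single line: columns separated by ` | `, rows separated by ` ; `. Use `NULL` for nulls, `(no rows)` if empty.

Kenya | 76 ; Germany | 78 ; Kenya | 78 ; UK | 41 ; UK | 48

Join each shipments row to its suppliers via supplier_id.
Group joined rows by suppliers.id; compute MAX(m.cost) per group.
  1: ids {8, 35} → MAX(m.cost)=76
  3: ids {11, 13, 38} → MAX(m.cost)=78
  8: ids {1} → MAX(m.cost)=78
  14: ids {2, 3, 12, 14, 30} → MAX(m.cost)=41
  16: ids {20, 25, 34} → MAX(m.cost)=48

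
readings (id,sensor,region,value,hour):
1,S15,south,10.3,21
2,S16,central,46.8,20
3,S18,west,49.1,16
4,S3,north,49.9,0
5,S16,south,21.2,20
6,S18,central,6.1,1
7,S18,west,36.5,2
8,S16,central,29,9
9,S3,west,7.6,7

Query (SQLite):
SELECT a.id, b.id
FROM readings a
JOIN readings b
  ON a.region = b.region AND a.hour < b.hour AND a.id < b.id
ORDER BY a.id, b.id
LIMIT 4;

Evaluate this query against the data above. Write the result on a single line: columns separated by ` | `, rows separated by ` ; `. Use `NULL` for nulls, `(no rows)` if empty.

Pairs (a,b) with same region, a.hour < b.hour, a.id < b.id.
region groups: central:{2,6,8} north:{4} south:{1,5} west:{3,7,9}
Ordered by (a.id, b.id); first 4.

6 | 8 ; 7 | 9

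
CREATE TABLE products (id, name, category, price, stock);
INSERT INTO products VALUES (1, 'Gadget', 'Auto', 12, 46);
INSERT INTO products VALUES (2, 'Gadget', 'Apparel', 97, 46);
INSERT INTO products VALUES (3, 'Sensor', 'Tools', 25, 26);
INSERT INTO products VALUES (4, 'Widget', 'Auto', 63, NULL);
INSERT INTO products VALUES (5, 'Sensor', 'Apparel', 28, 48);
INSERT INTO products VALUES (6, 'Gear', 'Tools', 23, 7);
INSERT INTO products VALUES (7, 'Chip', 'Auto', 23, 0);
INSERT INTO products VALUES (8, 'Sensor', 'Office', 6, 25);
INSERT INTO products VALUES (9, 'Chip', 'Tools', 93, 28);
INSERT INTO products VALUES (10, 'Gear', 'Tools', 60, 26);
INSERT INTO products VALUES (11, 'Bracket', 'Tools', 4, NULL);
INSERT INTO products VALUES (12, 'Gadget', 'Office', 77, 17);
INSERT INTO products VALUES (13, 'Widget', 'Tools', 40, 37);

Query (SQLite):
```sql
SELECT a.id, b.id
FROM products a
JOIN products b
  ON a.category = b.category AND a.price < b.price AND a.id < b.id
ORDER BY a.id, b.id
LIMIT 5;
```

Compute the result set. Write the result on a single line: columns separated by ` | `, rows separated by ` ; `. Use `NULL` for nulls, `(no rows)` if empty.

1 | 4 ; 1 | 7 ; 3 | 9 ; 3 | 10 ; 3 | 13

Pairs (a,b) with same category, a.price < b.price, a.id < b.id.
category groups: Apparel:{2,5} Auto:{1,4,7} Office:{8,12} Tools:{3,6,9,10,11,13}
Ordered by (a.id, b.id); first 5.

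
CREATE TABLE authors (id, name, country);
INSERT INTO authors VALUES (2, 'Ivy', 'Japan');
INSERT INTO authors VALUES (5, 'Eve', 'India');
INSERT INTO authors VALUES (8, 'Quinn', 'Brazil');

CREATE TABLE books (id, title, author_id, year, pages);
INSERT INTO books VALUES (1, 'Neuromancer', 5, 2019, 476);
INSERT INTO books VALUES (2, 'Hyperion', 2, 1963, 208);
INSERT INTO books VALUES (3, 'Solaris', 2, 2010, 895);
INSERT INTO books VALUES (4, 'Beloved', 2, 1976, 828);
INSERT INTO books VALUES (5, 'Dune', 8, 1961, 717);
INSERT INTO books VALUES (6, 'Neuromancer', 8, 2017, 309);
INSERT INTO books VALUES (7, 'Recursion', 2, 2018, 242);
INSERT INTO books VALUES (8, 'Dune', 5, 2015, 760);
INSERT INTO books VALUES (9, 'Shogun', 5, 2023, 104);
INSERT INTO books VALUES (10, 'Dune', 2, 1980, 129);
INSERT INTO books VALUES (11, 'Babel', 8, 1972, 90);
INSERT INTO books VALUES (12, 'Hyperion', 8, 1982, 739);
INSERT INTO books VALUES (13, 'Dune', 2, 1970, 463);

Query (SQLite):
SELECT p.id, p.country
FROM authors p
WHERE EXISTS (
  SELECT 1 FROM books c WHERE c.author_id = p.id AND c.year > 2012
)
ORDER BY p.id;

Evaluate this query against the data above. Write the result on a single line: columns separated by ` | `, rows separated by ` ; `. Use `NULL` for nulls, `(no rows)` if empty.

For each authors row, check whether any books with matching author_id has year > 2012.
Keep rows where that is true.

2 | Japan ; 5 | India ; 8 | Brazil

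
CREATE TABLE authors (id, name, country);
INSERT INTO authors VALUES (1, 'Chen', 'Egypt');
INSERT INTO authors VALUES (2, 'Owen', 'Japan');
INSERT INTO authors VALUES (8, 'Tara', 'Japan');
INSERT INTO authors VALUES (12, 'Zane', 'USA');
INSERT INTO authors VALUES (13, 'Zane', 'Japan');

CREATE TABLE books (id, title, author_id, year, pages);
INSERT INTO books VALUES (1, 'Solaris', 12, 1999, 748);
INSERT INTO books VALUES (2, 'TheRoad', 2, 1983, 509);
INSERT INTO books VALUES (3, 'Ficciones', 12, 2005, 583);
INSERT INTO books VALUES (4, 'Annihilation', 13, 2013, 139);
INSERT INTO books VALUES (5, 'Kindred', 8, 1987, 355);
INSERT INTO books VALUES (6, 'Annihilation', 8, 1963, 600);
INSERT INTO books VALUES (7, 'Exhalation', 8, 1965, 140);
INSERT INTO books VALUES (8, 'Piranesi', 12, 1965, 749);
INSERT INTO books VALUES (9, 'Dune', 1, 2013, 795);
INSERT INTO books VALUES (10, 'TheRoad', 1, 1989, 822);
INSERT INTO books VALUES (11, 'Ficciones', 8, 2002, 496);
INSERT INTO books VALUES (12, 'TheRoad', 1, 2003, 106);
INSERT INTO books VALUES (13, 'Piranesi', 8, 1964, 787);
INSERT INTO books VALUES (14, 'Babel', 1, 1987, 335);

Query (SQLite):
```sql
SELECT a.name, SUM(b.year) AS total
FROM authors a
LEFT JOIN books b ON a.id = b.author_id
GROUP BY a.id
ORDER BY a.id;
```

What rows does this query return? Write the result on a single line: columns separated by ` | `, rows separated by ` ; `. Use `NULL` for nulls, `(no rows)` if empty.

Chen | 7992 ; Owen | 1983 ; Tara | 9881 ; Zane | 5969 ; Zane | 2013

LEFT JOIN keeps every authors row; unmatched ones get NULL for books columns.
Group by authors.id and compute SUM(b.year). SUM over an all-NULL group is NULL.
  1: ids {9, 10, 12, 14} → SUM(b.year)=7992
  2: ids {2} → SUM(b.year)=1983
  8: ids {5, 6, 7, 11, 13} → SUM(b.year)=9881
  12: ids {1, 3, 8} → SUM(b.year)=5969
  13: ids {4} → SUM(b.year)=2013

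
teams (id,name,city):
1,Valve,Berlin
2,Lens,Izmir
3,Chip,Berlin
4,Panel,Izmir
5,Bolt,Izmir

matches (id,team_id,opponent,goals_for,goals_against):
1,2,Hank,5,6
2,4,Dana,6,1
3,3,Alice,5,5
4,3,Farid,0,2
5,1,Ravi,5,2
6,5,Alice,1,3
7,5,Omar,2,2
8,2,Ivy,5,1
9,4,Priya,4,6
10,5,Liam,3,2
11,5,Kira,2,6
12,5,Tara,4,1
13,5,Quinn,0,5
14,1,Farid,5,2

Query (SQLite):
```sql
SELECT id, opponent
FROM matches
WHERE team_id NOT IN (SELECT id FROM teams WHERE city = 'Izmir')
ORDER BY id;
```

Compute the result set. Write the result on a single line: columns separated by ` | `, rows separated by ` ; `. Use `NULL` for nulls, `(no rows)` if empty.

3 | Alice ; 4 | Farid ; 5 | Ravi ; 14 | Farid

Inner query: teams.id where city = 'Izmir'.
Outer: keep matches rows whose team_id is not in that set.
Inner query → {2, 4, 5}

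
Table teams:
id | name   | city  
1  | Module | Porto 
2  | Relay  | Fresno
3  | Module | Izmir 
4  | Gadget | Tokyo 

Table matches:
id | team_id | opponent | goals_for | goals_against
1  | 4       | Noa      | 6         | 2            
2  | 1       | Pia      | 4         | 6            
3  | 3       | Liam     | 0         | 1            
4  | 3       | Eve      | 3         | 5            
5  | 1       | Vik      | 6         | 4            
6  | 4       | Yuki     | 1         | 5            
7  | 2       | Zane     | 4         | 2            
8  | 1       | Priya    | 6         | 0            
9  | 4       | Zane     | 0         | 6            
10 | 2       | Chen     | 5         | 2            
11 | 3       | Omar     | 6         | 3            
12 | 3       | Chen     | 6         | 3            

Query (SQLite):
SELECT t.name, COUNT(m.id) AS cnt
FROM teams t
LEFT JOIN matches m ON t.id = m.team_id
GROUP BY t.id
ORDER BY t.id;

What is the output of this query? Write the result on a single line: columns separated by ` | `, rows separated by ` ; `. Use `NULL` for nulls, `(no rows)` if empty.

LEFT JOIN keeps every teams row; unmatched ones get NULL for matches columns.
Group by teams.id and compute COUNT(m.id). COUNT(col) of an all-NULL group is 0.
  1: ids {2, 5, 8} → COUNT(m.id)=3
  2: ids {7, 10} → COUNT(m.id)=2
  3: ids {3, 4, 11, 12} → COUNT(m.id)=4
  4: ids {1, 6, 9} → COUNT(m.id)=3

Module | 3 ; Relay | 2 ; Module | 4 ; Gadget | 3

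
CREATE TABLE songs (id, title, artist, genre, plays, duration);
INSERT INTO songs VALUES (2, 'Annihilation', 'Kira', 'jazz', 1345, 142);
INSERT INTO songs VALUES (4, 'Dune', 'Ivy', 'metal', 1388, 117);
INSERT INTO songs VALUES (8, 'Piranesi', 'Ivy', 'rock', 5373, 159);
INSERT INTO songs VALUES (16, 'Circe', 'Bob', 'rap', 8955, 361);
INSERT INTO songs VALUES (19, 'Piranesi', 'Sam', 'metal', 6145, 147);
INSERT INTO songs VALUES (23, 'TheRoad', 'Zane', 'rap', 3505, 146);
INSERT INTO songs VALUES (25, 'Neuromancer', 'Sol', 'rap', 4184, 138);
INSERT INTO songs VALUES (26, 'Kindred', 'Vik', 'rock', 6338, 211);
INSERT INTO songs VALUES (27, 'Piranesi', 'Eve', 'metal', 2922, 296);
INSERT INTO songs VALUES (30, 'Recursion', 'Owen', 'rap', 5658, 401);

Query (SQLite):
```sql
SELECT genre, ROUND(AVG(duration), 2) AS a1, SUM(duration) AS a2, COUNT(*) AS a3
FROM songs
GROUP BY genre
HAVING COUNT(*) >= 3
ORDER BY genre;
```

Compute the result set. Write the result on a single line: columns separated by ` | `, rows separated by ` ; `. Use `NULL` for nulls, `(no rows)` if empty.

metal | 186.67 | 560 | 3 ; rap | 261.5 | 1046 | 4

Group songs by genre.
Per group compute: ROUND(AVG(duration), 2), SUM(duration), COUNT(*).
HAVING: drop groups with fewer than 3 rows.
  jazz: ids {2} → ROUND(AVG(duration), 2)=142, SUM(duration)=142, COUNT(*)=1
  metal: ids {4, 19, 27} → ROUND(AVG(duration), 2)=186.67, SUM(duration)=560, COUNT(*)=3
  rap: ids {16, 23, 25, 30} → ROUND(AVG(duration), 2)=261.5, SUM(duration)=1046, COUNT(*)=4
  rock: ids {8, 26} → ROUND(AVG(duration), 2)=185, SUM(duration)=370, COUNT(*)=2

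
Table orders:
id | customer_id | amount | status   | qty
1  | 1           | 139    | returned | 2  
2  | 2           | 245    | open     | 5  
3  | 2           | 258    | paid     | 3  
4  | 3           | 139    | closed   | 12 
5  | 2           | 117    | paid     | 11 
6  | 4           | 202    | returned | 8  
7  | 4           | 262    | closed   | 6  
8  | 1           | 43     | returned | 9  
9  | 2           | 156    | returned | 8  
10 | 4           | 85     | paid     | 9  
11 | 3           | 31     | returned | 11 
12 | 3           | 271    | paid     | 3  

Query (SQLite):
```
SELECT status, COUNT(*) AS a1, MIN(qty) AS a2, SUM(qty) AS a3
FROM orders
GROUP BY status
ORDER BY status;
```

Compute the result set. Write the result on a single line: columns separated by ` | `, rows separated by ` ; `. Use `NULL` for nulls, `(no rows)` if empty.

Group orders by status.
Per group compute: COUNT(*), MIN(qty), SUM(qty).
  closed: ids {4, 7} → COUNT(*)=2, MIN(qty)=6, SUM(qty)=18
  open: ids {2} → COUNT(*)=1, MIN(qty)=5, SUM(qty)=5
  paid: ids {3, 5, 10, 12} → COUNT(*)=4, MIN(qty)=3, SUM(qty)=26
  returned: ids {1, 6, 8, 9, 11} → COUNT(*)=5, MIN(qty)=2, SUM(qty)=38

closed | 2 | 6 | 18 ; open | 1 | 5 | 5 ; paid | 4 | 3 | 26 ; returned | 5 | 2 | 38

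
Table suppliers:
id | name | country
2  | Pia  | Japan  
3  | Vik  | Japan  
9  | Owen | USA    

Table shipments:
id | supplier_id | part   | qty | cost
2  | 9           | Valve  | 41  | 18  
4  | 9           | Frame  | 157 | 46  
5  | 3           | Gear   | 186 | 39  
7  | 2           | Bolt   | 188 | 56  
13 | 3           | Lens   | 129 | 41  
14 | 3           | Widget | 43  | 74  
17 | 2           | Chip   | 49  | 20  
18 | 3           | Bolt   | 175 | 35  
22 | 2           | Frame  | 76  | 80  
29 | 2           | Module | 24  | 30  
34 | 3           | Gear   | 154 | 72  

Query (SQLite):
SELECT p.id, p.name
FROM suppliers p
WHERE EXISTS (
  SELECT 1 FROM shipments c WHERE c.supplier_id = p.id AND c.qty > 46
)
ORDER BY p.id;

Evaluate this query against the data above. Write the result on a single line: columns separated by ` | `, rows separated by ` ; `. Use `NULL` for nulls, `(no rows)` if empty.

2 | Pia ; 3 | Vik ; 9 | Owen

For each suppliers row, check whether any shipments with matching supplier_id has qty > 46.
Keep rows where that is true.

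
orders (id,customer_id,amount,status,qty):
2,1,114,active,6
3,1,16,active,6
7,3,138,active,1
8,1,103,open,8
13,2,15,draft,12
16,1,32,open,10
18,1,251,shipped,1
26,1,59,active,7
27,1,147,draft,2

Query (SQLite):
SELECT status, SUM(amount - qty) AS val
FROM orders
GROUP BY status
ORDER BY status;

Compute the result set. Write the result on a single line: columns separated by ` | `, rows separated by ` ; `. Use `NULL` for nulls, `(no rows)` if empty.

For each row compute amount - qty.
Group by status; take SUM of the expression per group.
  active: ids {2, 3, 7, 26} → SUM(amount - qty)=307
  draft: ids {13, 27} → SUM(amount - qty)=148
  open: ids {8, 16} → SUM(amount - qty)=117
  shipped: ids {18} → SUM(amount - qty)=250

active | 307 ; draft | 148 ; open | 117 ; shipped | 250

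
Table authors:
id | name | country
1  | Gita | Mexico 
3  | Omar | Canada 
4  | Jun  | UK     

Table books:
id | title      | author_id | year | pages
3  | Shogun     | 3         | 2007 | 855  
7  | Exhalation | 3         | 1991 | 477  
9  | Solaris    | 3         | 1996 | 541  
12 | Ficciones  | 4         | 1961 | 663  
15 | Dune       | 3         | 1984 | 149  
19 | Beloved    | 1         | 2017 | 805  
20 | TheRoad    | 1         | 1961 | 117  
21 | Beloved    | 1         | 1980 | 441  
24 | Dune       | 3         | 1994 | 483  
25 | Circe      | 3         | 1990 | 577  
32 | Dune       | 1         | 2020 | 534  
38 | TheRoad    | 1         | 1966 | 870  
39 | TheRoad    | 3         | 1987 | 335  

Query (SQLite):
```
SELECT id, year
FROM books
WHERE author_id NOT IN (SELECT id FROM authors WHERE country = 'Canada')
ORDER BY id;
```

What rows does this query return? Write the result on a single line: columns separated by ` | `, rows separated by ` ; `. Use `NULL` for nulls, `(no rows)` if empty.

12 | 1961 ; 19 | 2017 ; 20 | 1961 ; 21 | 1980 ; 32 | 2020 ; 38 | 1966

Inner query: authors.id where country = 'Canada'.
Outer: keep books rows whose author_id is not in that set.
Inner query → {3}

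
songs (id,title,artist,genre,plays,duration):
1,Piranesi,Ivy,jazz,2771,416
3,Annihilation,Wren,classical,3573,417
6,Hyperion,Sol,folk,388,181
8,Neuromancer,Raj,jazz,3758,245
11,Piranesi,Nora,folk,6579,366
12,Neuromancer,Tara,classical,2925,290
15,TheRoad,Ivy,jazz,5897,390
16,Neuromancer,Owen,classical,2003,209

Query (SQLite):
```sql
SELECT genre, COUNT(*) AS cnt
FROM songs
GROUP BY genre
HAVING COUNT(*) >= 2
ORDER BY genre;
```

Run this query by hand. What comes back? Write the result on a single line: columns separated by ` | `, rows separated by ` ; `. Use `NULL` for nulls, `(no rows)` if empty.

classical | 3 ; folk | 2 ; jazz | 3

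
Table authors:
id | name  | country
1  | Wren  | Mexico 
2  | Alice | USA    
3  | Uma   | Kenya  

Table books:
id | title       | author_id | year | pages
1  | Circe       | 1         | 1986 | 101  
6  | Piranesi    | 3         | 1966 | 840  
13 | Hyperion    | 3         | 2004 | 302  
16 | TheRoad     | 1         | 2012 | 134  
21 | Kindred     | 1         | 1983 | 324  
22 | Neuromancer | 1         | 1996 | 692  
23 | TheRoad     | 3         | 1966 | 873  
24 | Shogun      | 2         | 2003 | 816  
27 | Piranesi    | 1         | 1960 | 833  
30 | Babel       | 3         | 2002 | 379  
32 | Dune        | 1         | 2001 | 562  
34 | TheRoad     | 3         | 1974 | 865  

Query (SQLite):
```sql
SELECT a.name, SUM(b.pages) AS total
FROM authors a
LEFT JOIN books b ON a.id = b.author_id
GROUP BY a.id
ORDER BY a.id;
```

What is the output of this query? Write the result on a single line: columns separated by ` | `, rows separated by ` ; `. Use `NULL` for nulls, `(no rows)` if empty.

Wren | 2646 ; Alice | 816 ; Uma | 3259

LEFT JOIN keeps every authors row; unmatched ones get NULL for books columns.
Group by authors.id and compute SUM(b.pages). SUM over an all-NULL group is NULL.
  1: ids {1, 16, 21, 22, 27, 32} → SUM(b.pages)=2646
  2: ids {24} → SUM(b.pages)=816
  3: ids {6, 13, 23, 30, 34} → SUM(b.pages)=3259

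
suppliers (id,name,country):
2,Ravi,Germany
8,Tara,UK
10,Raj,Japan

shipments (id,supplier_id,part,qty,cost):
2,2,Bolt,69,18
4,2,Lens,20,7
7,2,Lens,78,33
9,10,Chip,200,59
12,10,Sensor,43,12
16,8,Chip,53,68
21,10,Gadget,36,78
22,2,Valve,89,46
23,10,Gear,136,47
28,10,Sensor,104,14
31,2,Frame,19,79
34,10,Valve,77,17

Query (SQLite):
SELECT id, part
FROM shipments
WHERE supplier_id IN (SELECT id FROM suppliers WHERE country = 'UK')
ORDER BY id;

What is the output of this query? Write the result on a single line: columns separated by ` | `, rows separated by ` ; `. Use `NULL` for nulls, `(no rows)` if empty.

16 | Chip

Inner query: suppliers.id where country = 'UK'.
Outer: keep shipments rows whose supplier_id is in that set.
Inner query → {8}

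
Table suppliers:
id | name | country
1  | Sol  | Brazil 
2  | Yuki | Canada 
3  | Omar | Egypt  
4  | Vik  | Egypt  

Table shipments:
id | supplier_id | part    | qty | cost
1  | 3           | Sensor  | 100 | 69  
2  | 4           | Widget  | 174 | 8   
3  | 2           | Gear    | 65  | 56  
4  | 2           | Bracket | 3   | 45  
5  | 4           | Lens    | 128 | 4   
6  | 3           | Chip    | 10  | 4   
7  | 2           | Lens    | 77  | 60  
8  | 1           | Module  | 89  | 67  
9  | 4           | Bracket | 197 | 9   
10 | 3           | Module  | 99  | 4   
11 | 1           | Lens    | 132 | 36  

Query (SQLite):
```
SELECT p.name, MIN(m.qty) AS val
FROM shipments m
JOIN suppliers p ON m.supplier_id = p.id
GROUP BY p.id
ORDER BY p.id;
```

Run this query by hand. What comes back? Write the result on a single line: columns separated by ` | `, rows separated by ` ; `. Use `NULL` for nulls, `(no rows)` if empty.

Join each shipments row to its suppliers via supplier_id.
Group joined rows by suppliers.id; compute MIN(m.qty) per group.
  1: ids {8, 11} → MIN(m.qty)=89
  2: ids {3, 4, 7} → MIN(m.qty)=3
  3: ids {1, 6, 10} → MIN(m.qty)=10
  4: ids {2, 5, 9} → MIN(m.qty)=128

Sol | 89 ; Yuki | 3 ; Omar | 10 ; Vik | 128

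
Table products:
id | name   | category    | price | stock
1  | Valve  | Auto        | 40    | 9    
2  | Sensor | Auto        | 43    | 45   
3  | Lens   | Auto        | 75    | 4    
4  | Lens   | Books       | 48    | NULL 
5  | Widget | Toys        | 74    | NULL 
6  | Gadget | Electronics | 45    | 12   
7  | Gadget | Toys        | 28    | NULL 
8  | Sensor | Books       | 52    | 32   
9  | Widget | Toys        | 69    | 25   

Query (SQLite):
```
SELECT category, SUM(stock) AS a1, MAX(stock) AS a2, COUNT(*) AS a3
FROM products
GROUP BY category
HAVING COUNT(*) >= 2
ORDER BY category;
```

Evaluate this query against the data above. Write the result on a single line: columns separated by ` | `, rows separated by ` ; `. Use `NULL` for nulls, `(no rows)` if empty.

Auto | 58 | 45 | 3 ; Books | 32 | 32 | 2 ; Toys | 25 | 25 | 3

Group products by category.
Per group compute: SUM(stock), MAX(stock), COUNT(*).
HAVING: drop groups with fewer than 2 rows.
  Auto: ids {1, 2, 3} → SUM(stock)=58, MAX(stock)=45, COUNT(*)=3
  Books: ids {4, 8} → SUM(stock)=32, MAX(stock)=32, COUNT(*)=2
  Electronics: ids {6} → SUM(stock)=12, MAX(stock)=12, COUNT(*)=1
  Toys: ids {5, 7, 9} → SUM(stock)=25, MAX(stock)=25, COUNT(*)=3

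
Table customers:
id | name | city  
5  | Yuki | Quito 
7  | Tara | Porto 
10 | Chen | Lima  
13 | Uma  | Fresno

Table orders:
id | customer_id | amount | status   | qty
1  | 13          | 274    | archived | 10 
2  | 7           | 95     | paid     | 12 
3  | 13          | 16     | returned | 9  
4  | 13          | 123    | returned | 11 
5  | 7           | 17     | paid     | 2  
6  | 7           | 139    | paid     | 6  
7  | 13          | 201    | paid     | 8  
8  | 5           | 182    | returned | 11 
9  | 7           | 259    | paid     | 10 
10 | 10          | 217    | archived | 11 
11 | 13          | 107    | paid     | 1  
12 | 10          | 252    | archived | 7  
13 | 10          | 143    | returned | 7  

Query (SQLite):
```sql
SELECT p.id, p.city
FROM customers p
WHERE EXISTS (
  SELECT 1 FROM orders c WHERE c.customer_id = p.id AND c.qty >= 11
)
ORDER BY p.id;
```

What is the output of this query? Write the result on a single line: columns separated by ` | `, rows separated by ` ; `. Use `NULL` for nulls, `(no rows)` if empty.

For each customers row, check whether any orders with matching customer_id has qty >= 11.
Keep rows where that is true.

5 | Quito ; 7 | Porto ; 10 | Lima ; 13 | Fresno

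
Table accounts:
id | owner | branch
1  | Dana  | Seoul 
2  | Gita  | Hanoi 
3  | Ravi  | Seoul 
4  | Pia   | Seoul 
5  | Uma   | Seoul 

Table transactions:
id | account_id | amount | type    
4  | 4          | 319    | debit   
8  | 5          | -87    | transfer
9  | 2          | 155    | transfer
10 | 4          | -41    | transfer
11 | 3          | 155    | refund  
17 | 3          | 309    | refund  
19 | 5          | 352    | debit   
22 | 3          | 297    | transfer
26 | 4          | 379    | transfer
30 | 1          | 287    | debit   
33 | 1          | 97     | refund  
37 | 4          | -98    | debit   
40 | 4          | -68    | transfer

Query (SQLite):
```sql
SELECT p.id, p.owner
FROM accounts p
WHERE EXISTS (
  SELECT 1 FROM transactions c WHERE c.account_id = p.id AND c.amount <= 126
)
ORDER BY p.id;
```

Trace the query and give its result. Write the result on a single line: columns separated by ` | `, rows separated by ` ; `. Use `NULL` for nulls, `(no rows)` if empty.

1 | Dana ; 4 | Pia ; 5 | Uma

For each accounts row, check whether any transactions with matching account_id has amount <= 126.
Keep rows where that is true.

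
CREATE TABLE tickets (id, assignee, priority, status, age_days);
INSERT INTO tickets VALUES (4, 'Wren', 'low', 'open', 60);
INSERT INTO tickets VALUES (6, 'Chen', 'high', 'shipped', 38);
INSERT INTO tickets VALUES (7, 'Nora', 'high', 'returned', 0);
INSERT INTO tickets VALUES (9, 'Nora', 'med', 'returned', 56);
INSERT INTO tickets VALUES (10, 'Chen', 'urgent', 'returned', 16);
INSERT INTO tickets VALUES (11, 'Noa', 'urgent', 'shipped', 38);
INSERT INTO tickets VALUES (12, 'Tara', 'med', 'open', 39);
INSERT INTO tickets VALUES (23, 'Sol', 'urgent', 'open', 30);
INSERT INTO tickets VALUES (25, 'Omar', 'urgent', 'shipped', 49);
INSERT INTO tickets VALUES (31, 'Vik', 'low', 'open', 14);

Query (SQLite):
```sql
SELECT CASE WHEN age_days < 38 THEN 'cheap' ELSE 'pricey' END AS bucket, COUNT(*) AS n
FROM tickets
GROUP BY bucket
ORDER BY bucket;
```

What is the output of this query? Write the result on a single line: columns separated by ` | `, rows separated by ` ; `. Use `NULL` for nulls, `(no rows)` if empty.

cheap | 4 ; pricey | 6

Bucket rows by age_days < 38 → 'cheap' else 'pricey'; count each bucket.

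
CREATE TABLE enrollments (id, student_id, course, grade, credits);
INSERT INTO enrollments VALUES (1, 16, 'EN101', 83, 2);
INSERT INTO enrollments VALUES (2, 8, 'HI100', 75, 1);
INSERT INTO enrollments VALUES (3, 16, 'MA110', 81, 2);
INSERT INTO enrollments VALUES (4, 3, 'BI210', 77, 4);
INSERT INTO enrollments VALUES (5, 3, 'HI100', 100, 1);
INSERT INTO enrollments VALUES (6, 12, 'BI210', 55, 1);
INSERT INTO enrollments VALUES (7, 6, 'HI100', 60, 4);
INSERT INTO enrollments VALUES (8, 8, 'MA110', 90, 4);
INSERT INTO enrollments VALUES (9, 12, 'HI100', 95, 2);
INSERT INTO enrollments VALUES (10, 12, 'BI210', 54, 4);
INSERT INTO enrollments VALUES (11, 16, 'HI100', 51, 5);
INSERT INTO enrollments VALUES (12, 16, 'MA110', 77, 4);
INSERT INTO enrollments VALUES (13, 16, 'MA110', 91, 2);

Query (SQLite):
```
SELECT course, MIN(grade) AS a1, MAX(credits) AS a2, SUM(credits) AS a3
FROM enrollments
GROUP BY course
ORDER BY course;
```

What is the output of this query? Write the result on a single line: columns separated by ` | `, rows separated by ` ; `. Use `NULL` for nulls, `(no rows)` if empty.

Group enrollments by course.
Per group compute: MIN(grade), MAX(credits), SUM(credits).
  BI210: ids {4, 6, 10} → MIN(grade)=54, MAX(credits)=4, SUM(credits)=9
  EN101: ids {1} → MIN(grade)=83, MAX(credits)=2, SUM(credits)=2
  HI100: ids {2, 5, 7, 9, 11} → MIN(grade)=51, MAX(credits)=5, SUM(credits)=13
  MA110: ids {3, 8, 12, 13} → MIN(grade)=77, MAX(credits)=4, SUM(credits)=12

BI210 | 54 | 4 | 9 ; EN101 | 83 | 2 | 2 ; HI100 | 51 | 5 | 13 ; MA110 | 77 | 4 | 12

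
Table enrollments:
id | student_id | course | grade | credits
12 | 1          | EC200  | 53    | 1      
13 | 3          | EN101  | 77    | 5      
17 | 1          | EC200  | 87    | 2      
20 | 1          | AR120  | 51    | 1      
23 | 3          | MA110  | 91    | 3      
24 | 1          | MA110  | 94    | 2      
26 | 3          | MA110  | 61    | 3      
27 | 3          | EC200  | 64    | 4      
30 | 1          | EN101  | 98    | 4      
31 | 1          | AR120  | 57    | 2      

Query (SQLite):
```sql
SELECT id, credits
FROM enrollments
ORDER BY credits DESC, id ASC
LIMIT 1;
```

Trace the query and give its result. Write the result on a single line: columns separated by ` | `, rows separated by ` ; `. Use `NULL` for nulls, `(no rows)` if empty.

Sort by credits desc, tiebreak id asc: (5, id=13), (4, id=27), (4, id=30), (3, id=23) …. Take first 1.

13 | 5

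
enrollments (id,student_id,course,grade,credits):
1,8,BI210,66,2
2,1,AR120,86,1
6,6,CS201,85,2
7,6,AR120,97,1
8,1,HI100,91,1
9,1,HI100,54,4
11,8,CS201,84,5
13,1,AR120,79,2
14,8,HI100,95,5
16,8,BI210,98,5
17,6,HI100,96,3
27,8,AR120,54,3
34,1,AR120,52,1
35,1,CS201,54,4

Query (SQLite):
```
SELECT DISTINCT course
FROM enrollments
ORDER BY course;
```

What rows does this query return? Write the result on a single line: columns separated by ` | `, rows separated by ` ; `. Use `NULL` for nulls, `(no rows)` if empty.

AR120 ; BI210 ; CS201 ; HI100

Collect distinct course values from enrollments.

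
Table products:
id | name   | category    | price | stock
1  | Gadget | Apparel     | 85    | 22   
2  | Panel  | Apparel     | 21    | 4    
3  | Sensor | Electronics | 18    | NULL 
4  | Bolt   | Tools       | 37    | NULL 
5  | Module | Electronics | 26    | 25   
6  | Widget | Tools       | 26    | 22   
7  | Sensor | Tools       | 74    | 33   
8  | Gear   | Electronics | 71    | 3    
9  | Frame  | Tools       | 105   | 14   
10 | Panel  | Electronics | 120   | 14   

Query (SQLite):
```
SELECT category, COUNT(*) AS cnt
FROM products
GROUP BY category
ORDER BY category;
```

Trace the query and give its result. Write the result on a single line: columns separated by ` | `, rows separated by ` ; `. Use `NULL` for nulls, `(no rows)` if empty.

Partition products by category; compute COUNT(*) within each group.
  Apparel: ids {1, 2} → COUNT(*)=2
  Electronics: ids {3, 5, 8, 10} → COUNT(*)=4
  Tools: ids {4, 6, 7, 9} → COUNT(*)=4

Apparel | 2 ; Electronics | 4 ; Tools | 4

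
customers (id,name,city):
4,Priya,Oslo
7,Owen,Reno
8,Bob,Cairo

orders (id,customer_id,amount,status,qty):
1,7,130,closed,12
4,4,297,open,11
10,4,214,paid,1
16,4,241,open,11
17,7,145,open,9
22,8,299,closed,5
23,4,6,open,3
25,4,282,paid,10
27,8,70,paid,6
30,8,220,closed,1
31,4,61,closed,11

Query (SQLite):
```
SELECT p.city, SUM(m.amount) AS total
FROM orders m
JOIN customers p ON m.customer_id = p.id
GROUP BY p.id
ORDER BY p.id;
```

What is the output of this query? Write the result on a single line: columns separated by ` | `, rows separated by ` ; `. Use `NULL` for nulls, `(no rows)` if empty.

Join each orders row to its customers via customer_id.
Group joined rows by customers.id; compute SUM(m.amount) per group.
  4: ids {4, 10, 16, 23, 25, 31} → SUM(m.amount)=1101
  7: ids {1, 17} → SUM(m.amount)=275
  8: ids {22, 27, 30} → SUM(m.amount)=589

Oslo | 1101 ; Reno | 275 ; Cairo | 589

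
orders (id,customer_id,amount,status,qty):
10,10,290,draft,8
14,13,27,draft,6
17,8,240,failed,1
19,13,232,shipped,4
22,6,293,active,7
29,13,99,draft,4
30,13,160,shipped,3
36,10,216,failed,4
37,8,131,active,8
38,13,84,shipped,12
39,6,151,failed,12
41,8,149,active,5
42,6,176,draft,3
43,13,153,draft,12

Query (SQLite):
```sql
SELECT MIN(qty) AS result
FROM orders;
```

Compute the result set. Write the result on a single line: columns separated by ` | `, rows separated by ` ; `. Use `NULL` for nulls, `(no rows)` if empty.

All qty values: [8, 6, 1, 4, 7, 4, 3, 4, 8, 12, 12, 5, 3, 12].
MIN of non-NULL values = 1.

1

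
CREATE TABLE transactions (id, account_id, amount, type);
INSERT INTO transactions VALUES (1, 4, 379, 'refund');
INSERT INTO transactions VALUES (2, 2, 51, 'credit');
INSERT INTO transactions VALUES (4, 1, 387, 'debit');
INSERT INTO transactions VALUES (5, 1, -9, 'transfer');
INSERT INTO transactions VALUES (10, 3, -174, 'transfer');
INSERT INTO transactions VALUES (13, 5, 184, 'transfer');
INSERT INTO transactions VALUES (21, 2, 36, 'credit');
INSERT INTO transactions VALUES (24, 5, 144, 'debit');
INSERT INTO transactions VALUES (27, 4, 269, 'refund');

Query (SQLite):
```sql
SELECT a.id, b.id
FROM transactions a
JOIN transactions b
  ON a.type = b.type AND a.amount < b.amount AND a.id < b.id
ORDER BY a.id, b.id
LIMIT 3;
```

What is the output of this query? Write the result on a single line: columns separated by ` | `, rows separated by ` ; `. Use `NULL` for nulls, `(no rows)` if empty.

5 | 13 ; 10 | 13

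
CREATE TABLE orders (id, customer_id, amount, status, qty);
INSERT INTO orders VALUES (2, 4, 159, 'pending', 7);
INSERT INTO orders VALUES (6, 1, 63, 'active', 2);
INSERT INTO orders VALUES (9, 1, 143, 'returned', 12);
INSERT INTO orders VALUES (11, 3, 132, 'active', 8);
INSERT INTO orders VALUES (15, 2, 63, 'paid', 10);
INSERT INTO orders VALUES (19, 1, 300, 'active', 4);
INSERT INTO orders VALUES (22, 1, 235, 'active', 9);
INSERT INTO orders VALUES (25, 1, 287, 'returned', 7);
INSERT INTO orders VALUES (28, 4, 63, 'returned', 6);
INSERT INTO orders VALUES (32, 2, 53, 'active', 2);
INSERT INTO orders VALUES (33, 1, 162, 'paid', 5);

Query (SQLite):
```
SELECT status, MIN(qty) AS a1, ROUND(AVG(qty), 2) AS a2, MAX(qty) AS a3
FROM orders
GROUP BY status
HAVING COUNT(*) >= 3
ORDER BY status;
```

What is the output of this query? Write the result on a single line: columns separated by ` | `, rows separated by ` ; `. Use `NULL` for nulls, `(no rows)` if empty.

active | 2 | 5 | 9 ; returned | 6 | 8.33 | 12

Group orders by status.
Per group compute: MIN(qty), ROUND(AVG(qty), 2), MAX(qty).
HAVING: drop groups with fewer than 3 rows.
  active: ids {6, 11, 19, 22, 32} → MIN(qty)=2, ROUND(AVG(qty), 2)=5, MAX(qty)=9
  paid: ids {15, 33} → MIN(qty)=5, ROUND(AVG(qty), 2)=7.5, MAX(qty)=10
  pending: ids {2} → MIN(qty)=7, ROUND(AVG(qty), 2)=7, MAX(qty)=7
  returned: ids {9, 25, 28} → MIN(qty)=6, ROUND(AVG(qty), 2)=8.33, MAX(qty)=12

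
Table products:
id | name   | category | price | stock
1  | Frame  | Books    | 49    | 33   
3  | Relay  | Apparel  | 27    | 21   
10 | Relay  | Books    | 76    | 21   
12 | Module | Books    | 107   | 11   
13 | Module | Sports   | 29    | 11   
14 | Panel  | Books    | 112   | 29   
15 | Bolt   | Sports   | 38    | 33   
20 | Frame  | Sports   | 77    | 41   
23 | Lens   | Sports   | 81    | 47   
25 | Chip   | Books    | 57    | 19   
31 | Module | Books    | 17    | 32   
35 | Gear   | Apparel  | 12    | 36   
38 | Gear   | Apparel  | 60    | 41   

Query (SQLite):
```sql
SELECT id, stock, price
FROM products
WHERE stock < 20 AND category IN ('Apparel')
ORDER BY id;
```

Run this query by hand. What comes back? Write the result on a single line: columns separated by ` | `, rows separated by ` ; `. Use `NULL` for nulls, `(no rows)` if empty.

(no rows)

stock < 20: ids {12, 13, 25}
category IN ('Apparel'): ids {3, 35, 38}
Combine with AND.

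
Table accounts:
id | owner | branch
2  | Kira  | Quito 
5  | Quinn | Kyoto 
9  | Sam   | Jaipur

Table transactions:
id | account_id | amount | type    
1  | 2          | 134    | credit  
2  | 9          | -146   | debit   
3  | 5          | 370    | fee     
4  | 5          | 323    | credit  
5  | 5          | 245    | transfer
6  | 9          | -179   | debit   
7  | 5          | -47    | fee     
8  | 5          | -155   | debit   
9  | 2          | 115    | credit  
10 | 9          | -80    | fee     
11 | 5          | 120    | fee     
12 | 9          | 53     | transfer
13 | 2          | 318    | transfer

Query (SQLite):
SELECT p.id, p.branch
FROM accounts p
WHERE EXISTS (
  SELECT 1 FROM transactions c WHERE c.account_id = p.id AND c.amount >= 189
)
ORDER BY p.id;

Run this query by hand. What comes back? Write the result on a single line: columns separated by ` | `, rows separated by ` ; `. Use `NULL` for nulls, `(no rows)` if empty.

2 | Quito ; 5 | Kyoto

For each accounts row, check whether any transactions with matching account_id has amount >= 189.
Keep rows where that is true.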